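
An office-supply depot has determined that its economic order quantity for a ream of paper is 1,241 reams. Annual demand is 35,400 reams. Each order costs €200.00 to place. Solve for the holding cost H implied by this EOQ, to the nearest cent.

The basic EOQ model gives Q* = √(2DS/H); rearrange for the unknown.
From Q* = √(2DS/H): H = 2DS / Q*² = 2 × 35,400 × 200 / 1,241² = 9.1943.

H ≈ €9.19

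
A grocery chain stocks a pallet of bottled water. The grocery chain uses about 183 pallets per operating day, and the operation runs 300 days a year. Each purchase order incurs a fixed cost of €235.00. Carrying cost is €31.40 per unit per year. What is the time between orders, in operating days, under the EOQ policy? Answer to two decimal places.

Annual demand D = 183 × 300 = 54,900.
EOQ = √(2DS/H) = √(2 × 54,900 × 235 / 31.4) ≈ 906.51.
Cycle time = Q*/D × 300 = 906.51 / 54,900 × 300 ≈ 4.954 days.

T ≈ 4.95 days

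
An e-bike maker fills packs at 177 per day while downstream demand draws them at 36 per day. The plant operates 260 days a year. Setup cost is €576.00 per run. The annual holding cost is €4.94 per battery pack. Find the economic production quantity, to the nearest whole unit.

Q* ≈ 1,655 packs

Annual demand D = 36 × 260 = 9,360.
Production build-up factor (1 − d/p) = 1 − 36/177 = 0.7966.
Q* = √(2DS / (H(1 − d/p))) = √(2 × 9,360 × 576 / (4.94 × 0.7966)).
= √(10,782,720 / 3.9353) ≈ 1655.304.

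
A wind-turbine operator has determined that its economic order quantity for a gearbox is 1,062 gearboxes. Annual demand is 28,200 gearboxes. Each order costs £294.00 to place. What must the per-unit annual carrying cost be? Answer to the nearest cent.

H ≈ £14.70

The basic EOQ model gives Q* = √(2DS/H); rearrange for the unknown.
From Q* = √(2DS/H): H = 2DS / Q*² = 2 × 28,200 × 294 / 1,062² = 14.7020.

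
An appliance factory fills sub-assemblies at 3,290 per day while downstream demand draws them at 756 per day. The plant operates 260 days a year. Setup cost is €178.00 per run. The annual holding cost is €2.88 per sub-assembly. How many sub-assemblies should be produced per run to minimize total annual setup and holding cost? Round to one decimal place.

Q* ≈ 5,616.6 sub-assemblies

Annual demand D = 756 × 260 = 196,560.
Production build-up factor (1 − d/p) = 1 − 756/3,290 = 0.7702.
Q* = √(2DS / (H(1 − d/p))) = √(2 × 196,560 × 178 / (2.88 × 0.7702)).
= √(69,975,360 / 2.2182) ≈ 5616.567.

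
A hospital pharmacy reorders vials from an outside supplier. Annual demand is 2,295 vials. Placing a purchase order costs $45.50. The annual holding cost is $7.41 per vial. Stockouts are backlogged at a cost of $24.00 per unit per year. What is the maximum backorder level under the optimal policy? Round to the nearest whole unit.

S* ≈ 45 vials

With planned backorders, Q* = √(2DS/H) · √((H+B)/B).
√(2DS/H) = √(2 × 2,295 × 45.5 / 7.41) = 167.882.
√((H+B)/B) = √((7.41+24)/24) = 1.1440.
Q* ≈ 192.058.
S* = Q* · H/(H+B) = 192.058 × 7.41/31.41 ≈ 45.309.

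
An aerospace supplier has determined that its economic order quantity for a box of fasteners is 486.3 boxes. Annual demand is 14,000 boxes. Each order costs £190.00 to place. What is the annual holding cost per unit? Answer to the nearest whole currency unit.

H ≈ £22

Invert the EOQ relation Q*² = 2DS/H.
From Q* = √(2DS/H): H = 2DS / Q*² = 2 × 14,000 × 190 / 486.3² = 22.4959.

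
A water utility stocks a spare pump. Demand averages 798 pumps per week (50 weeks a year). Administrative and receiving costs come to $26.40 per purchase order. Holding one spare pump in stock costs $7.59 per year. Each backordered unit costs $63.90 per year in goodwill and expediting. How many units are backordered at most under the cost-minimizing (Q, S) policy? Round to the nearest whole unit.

S* ≈ 59 pumps

Annual demand D = 798 × 50 = 39,900.
With planned backorders, Q* = √(2DS/H) · √((H+B)/B).
√(2DS/H) = √(2 × 39,900 × 26.4 / 7.59) = 526.845.
√((H+B)/B) = √((7.59+63.9)/63.9) = 1.0577.
Q* ≈ 557.256.
S* = Q* · H/(H+B) = 557.256 × 7.59/71.49 ≈ 59.163.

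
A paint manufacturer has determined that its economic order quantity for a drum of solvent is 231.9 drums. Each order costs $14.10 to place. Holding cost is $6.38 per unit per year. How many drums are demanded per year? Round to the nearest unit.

D ≈ 12,167 drums per year

Squaring Q* = √(2DS/H) gives Q*² = 2DS/H.
From Q* = √(2DS/H): D = Q*²H / (2S) = 231.9² × 6.38 / (2 × 14.1) = 12166.708.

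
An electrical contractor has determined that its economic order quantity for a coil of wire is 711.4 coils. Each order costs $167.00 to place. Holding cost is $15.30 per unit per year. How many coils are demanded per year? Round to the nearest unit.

D ≈ 23,183 coils per year

Squaring Q* = √(2DS/H) gives Q*² = 2DS/H.
From Q* = √(2DS/H): D = Q*²H / (2S) = 711.4² × 15.3 / (2 × 167) = 23183.163.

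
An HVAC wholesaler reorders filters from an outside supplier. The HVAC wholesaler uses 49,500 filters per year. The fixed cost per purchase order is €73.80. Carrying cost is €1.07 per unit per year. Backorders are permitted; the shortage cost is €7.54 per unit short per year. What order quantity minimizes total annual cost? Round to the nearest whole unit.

Q* ≈ 2,792 filters

With planned backorders, Q* = √(2DS/H) · √((H+B)/B).
√(2DS/H) = √(2 × 49,500 × 73.8 / 1.07) = 2613.087.
√((H+B)/B) = √((1.07+7.54)/7.54) = 1.0686.
Q* ≈ 2792.350.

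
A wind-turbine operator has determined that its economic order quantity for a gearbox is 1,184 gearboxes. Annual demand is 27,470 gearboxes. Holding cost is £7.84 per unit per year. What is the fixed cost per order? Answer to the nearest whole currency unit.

The basic EOQ model gives Q* = √(2DS/H); rearrange for the unknown.
From Q* = √(2DS/H): S = Q*²H / (2D) = 1,184² × 7.84 / (2 × 27,470) = 200.0464.

S ≈ £200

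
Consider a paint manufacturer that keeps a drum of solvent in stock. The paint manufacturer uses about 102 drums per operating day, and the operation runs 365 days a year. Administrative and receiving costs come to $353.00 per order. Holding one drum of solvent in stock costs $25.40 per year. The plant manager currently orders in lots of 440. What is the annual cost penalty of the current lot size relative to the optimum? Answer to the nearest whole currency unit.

Extra cost ≈ $9,618 per year

Annual demand D = 102 × 365 = 37,230.
EOQ = √(2DS/H) = √(2 × 37,230 × 353 / 25.4) ≈ 1017.26.
Cost at Q* = (D/Q*)S + (Q*/2)H = √(2DSH) ≈ $25,838.41.
Cost at Q = 440: (37,230/440)×353 + (440/2)×25.4 = $29,868.61 + $5,588.00 = $35,456.61.
Excess = $35,456.61 − $25,838.41 = $9,618.21.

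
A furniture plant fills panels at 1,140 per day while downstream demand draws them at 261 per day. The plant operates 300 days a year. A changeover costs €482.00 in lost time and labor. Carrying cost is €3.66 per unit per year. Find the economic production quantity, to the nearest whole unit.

Q* ≈ 5,172 panels

Annual demand D = 261 × 300 = 78,300.
Production build-up factor (1 − d/p) = 1 − 261/1,140 = 0.7711.
Q* = √(2DS / (H(1 − d/p))) = √(2 × 78,300 × 482 / (3.66 × 0.7711)).
= √(75,481,200 / 2.8221) ≈ 5171.742.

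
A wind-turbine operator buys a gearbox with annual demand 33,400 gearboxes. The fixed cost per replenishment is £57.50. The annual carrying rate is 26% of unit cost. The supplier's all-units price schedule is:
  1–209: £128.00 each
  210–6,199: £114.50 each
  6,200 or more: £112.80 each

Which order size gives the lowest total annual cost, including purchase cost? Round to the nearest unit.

Q* ≈ 359 gearboxes

Holding cost per unit per year at price C is H = 0.26·C.
Evaluate total cost at each tier's feasible EOQ or, if the EOQ is below the tier, at the tier's minimum quantity.
Tier 1 (£128.00): EOQ = 339.7 exceeds tier's upper bound 209, so this tier is dominated.
EOQ at £114.50 = 359.2 (feasible in tier 2): TC = 33,400×£114.50 + (33,400/359.2)×57.5 + (359.2/2)×0.26×£114.50 = £3,834,993.30.
EOQ at £112.80 = 361.9 < 6200, so use break Q=6200: TC = 33,400×£112.80 + (33,400/6200.0)×57.5 + (6200.0/2)×0.26×£112.80 = £3,858,746.56.
Lowest total cost is £3,834,993.30 at Q = 359.2.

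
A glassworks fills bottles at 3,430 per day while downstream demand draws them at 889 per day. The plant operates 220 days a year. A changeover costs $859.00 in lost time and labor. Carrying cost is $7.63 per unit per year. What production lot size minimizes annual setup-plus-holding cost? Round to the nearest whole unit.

Annual demand D = 889 × 220 = 195,580.
Production build-up factor (1 − d/p) = 1 − 889/3,430 = 0.7408.
Q* = √(2DS / (H(1 − d/p))) = √(2 × 195,580 × 859 / (7.63 × 0.7408)).
= √(336,006,440 / 5.6524) ≈ 7710.033.

Q* ≈ 7,710 bottles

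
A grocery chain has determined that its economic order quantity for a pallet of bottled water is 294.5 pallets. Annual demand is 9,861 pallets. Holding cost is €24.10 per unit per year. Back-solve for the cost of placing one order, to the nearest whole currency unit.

Squaring Q* = √(2DS/H) gives Q*² = 2DS/H.
From Q* = √(2DS/H): S = Q*²H / (2D) = 294.5² × 24.1 / (2 × 9,861) = 105.9831.

S ≈ €106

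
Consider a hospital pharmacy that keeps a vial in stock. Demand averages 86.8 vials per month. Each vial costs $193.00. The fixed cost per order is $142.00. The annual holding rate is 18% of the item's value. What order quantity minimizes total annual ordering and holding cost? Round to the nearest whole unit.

Annual demand D = 86.8 × 12 = 1,041.6.
Holding cost H = 0.18 × $193.00 = $34.7400 per unit per year.
EOQ = √(2DS / H) = √(2 × 1,041.6 × 142 / 34.74).
= √(295,814.4 / 34.74) = √8,515.095 ≈ 92.277.

Q* ≈ 92 vials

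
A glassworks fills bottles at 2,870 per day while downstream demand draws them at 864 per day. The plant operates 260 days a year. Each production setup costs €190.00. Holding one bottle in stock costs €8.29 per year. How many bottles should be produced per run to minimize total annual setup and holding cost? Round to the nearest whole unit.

Annual demand D = 864 × 260 = 224,640.
Production build-up factor (1 − d/p) = 1 − 864/2,870 = 0.6990.
Q* = √(2DS / (H(1 − d/p))) = √(2 × 224,640 × 190 / (8.29 × 0.6990)).
= √(85,363,200 / 5.7943) ≈ 3838.253.

Q* ≈ 3,838 bottles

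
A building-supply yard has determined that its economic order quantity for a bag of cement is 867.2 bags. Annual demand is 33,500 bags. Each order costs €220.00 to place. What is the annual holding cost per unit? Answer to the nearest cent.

H ≈ €19.60

The basic EOQ model gives Q* = √(2DS/H); rearrange for the unknown.
From Q* = √(2DS/H): H = 2DS / Q*² = 2 × 33,500 × 220 / 867.2² = 19.6001.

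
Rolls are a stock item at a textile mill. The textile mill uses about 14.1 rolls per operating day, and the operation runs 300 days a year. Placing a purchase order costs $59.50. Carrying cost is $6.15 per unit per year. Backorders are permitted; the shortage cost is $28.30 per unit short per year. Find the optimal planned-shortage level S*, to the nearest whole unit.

S* ≈ 56 rolls

Annual demand D = 14.1 × 300 = 4,230.
With planned backorders, Q* = √(2DS/H) · √((H+B)/B).
√(2DS/H) = √(2 × 4,230 × 59.5 / 6.15) = 286.092.
√((H+B)/B) = √((6.15+28.3)/28.3) = 1.1033.
Q* ≈ 315.651.
S* = Q* · H/(H+B) = 315.651 × 6.15/34.45 ≈ 56.350.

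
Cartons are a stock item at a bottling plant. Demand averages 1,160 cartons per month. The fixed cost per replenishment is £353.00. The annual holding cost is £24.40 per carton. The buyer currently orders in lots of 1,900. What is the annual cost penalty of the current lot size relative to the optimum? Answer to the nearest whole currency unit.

Annual demand D = 1,160 × 12 = 13,920.
EOQ = √(2DS/H) = √(2 × 13,920 × 353 / 24.4) ≈ 634.64.
Cost at Q* = (D/Q*)S + (Q*/2)H = √(2DSH) ≈ £15,485.20.
Cost at Q = 1,900: (13,920/1,900)×353 + (1,900/2)×24.4 = £2,586.19 + £23,180.00 = £25,766.19.
Excess = £25,766.19 − £15,485.20 = £10,280.99.

Extra cost ≈ £10,281 per year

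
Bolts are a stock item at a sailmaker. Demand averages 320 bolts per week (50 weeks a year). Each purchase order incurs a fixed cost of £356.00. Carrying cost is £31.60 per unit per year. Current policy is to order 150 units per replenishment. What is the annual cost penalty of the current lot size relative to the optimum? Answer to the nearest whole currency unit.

Extra cost ≈ £21,370 per year

Annual demand D = 320 × 50 = 16,000.
EOQ = √(2DS/H) = √(2 × 16,000 × 356 / 31.6) ≈ 600.42.
Cost at Q* = (D/Q*)S + (Q*/2)H = √(2DSH) ≈ £18,973.33.
Cost at Q = 150: (16,000/150)×356 + (150/2)×31.6 = £37,973.33 + £2,370.00 = £40,343.33.
Excess = £40,343.33 − £18,973.33 = £21,370.00.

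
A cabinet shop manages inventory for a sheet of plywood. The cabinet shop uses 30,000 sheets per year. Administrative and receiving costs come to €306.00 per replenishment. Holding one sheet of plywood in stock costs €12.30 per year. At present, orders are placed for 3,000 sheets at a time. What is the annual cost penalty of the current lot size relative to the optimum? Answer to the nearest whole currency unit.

EOQ = √(2DS/H) = √(2 × 30,000 × 306 / 12.3) ≈ 1221.75.
Cost at Q* = (D/Q*)S + (Q*/2)H = √(2DSH) ≈ €15,027.57.
Cost at Q = 3,000: (30,000/3,000)×306 + (3,000/2)×12.3 = €3,060.00 + €18,450.00 = €21,510.00.
Excess = €21,510.00 − €15,027.57 = €6,482.43.

Extra cost ≈ €6,482 per year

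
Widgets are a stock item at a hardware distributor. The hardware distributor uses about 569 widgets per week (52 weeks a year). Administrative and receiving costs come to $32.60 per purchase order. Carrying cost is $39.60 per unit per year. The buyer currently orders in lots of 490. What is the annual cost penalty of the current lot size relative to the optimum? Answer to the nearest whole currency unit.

Extra cost ≈ $2,930 per year

Annual demand D = 569 × 52 = 29,588.
EOQ = √(2DS/H) = √(2 × 29,588 × 32.6 / 39.6) ≈ 220.72.
Cost at Q* = (D/Q*)S + (Q*/2)H = √(2DSH) ≈ $8,740.36.
Cost at Q = 490: (29,588/490)×32.6 + (490/2)×39.6 = $1,968.51 + $9,702.00 = $11,670.51.
Excess = $11,670.51 − $8,740.36 = $2,930.15.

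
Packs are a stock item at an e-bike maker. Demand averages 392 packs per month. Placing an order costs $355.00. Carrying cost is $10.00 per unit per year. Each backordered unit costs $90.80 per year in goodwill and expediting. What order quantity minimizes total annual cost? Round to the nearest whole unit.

Q* ≈ 609 packs

Annual demand D = 392 × 12 = 4,704.
With planned backorders, Q* = √(2DS/H) · √((H+B)/B).
√(2DS/H) = √(2 × 4,704 × 355 / 10) = 577.913.
√((H+B)/B) = √((10+90.8)/90.8) = 1.0536.
Q* ≈ 608.906.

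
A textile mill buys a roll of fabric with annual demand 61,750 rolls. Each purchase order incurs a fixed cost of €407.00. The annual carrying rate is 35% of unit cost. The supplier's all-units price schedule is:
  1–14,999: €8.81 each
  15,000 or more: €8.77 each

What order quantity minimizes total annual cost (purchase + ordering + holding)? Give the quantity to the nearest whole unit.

Q* ≈ 4,037 rolls

Holding cost per unit per year at price C is H = 0.35·C.
Evaluate total cost at each tier's feasible EOQ or, if the EOQ is below the tier, at the tier's minimum quantity.
EOQ at €8.81 = 4037.5 (feasible in tier 1): TC = 61,750×€8.81 + (61,750/4037.5)×407 + (4037.5/2)×0.35×€8.81 = €556,467.02.
EOQ at €8.77 = 4046.7 < 15000, so use break Q=15000: TC = 61,750×€8.77 + (61,750/15000.0)×407 + (15000.0/2)×0.35×€8.77 = €566,244.23.
Lowest total cost is €556,467.02 at Q = 4037.5.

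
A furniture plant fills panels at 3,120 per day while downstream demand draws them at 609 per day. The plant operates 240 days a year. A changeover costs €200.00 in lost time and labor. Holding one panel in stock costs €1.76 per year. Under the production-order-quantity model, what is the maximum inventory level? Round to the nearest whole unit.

Annual demand D = 609 × 240 = 146,160.
Production build-up factor (1 − d/p) = 1 − 609/3,120 = 0.8048.
Q* = √(2DS / (H(1 − d/p))) = √(2 × 146,160 × 200 / (1.76 × 0.8048)).
= √(58,464,000 / 1.4165) ≈ 6424.538.
Maximum inventory = Q*(1 − d/p) = 6424.538 × 0.8048 ≈ 5170.517.

I_max ≈ 5,171 panels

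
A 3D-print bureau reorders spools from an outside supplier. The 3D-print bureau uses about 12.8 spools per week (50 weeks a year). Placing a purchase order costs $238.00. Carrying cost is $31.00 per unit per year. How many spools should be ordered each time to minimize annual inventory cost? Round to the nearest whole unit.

Annual demand D = 12.8 × 50 = 640.
EOQ = √(2DS / H) = √(2 × 640 × 238 / 31).
= √(304,640 / 31) = √9,827.0968 ≈ 99.132.

Q* ≈ 99 spools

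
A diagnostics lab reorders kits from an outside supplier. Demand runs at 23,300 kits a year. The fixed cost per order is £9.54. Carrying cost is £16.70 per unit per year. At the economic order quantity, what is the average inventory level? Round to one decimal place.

Q* = √(2DS/H) = √(2 × 23,300 × 9.54 / 16.7) ≈ 163.16.
Average inventory = Q*/2 ≈ 163.16 / 2 = 81.579.

Average inventory ≈ 81.6 kits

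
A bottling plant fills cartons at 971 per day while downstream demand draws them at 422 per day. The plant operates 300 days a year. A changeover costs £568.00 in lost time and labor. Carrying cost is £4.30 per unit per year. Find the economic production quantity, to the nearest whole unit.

Annual demand D = 422 × 300 = 126,600.
Production build-up factor (1 − d/p) = 1 − 422/971 = 0.5654.
Q* = √(2DS / (H(1 − d/p))) = √(2 × 126,600 × 568 / (4.3 × 0.5654)).
= √(143,817,600 / 2.4312) ≈ 7691.220.

Q* ≈ 7,691 cartons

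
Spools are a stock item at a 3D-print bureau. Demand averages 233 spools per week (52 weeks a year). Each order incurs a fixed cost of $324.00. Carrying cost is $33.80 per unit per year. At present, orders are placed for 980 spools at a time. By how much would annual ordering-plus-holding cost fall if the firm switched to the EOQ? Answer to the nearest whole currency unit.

Extra cost ≈ $4,278 per year

Annual demand D = 233 × 52 = 12,116.
EOQ = √(2DS/H) = √(2 × 12,116 × 324 / 33.8) ≈ 481.96.
Cost at Q* = (D/Q*)S + (Q*/2)H = √(2DSH) ≈ $16,290.17.
Cost at Q = 980: (12,116/980)×324 + (980/2)×33.8 = $4,005.70 + $16,562.00 = $20,567.70.
Excess = $20,567.70 − $16,290.17 = $4,277.53.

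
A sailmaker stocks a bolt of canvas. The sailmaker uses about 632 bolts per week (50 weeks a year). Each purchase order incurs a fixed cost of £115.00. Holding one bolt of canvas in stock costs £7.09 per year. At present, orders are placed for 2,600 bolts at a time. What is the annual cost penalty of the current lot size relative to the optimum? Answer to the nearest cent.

Annual demand D = 632 × 50 = 31,600.
EOQ = √(2DS/H) = √(2 × 31,600 × 115 / 7.09) ≈ 1012.48.
Cost at Q* = (D/Q*)S + (Q*/2)H = √(2DSH) ≈ £7,178.45.
Cost at Q = 2,600: (31,600/2,600)×115 + (2,600/2)×7.09 = £1,397.69 + £9,217.00 = £10,614.69.
Excess = £10,614.69 − £7,178.45 = £3,436.24.

Extra cost ≈ £3,436.24 per year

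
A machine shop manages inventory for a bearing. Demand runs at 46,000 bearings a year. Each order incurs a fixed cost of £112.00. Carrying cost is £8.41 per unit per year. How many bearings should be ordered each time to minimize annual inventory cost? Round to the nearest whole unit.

Q* ≈ 1,107 bearings

EOQ = √(2DS / H) = √(2 × 46,000 × 112 / 8.41).
= √(10,304,000 / 8.41) = √1,225,208.0856 ≈ 1106.891.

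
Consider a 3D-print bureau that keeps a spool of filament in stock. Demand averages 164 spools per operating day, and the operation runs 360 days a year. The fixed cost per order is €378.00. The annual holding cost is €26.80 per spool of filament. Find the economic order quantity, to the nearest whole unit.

Q* ≈ 1,291 spools

Annual demand D = 164 × 360 = 59,040.
EOQ = √(2DS / H) = √(2 × 59,040 × 378 / 26.8).
= √(44,634,240 / 26.8) = √1,665,456.7164 ≈ 1290.526.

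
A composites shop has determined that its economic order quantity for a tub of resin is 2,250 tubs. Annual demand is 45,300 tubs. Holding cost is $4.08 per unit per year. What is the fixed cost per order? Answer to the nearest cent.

S ≈ $227.98

The basic EOQ model gives Q* = √(2DS/H); rearrange for the unknown.
From Q* = √(2DS/H): S = Q*²H / (2D) = 2,250² × 4.08 / (2 × 45,300) = 227.9801.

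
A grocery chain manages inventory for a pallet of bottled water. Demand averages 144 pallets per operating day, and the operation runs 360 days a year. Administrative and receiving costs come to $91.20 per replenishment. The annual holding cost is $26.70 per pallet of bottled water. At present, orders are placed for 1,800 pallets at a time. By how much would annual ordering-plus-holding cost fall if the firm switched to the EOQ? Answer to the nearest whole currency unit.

Extra cost ≈ $10,767 per year

Annual demand D = 144 × 360 = 51,840.
EOQ = √(2DS/H) = √(2 × 51,840 × 91.2 / 26.7) ≈ 595.10.
Cost at Q* = (D/Q*)S + (Q*/2)H = √(2DSH) ≈ $15,889.15.
Cost at Q = 1,800: (51,840/1,800)×91.2 + (1,800/2)×26.7 = $2,626.56 + $24,030.00 = $26,656.56.
Excess = $26,656.56 − $15,889.15 = $10,767.41.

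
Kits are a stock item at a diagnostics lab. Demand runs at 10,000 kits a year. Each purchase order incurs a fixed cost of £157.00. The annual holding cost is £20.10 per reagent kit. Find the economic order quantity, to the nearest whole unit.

Q* ≈ 395 kits

EOQ = √(2DS / H) = √(2 × 10,000 × 157 / 20.1).
= √(3,140,000 / 20.1) = √156,218.9055 ≈ 395.245.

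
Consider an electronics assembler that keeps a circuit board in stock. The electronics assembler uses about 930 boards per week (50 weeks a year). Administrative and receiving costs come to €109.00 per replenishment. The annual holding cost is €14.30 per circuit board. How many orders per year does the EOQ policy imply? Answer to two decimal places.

Annual demand D = 930 × 50 = 46,500.
EOQ = √(2DS/H) = √(2 × 46,500 × 109 / 14.3) ≈ 841.95.
Orders per year = D / Q* = 46,500 / 841.95 ≈ 55.229.

N ≈ 55.23 orders per year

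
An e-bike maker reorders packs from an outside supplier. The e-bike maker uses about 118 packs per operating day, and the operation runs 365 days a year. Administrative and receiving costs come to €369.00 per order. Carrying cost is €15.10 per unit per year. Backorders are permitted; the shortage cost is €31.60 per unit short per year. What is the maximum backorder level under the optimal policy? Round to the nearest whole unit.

Annual demand D = 118 × 365 = 43,070.
With planned backorders, Q* = √(2DS/H) · √((H+B)/B).
√(2DS/H) = √(2 × 43,070 × 369 / 15.1) = 1450.865.
√((H+B)/B) = √((15.1+31.6)/31.6) = 1.2157.
Q* ≈ 1763.770.
S* = Q* · H/(H+B) = 1763.770 × 15.1/46.7 ≈ 570.298.

S* ≈ 570 packs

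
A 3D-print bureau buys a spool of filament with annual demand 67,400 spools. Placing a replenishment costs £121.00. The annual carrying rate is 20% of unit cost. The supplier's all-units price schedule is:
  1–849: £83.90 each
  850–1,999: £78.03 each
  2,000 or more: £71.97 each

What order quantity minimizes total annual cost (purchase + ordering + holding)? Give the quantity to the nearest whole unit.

Q* ≈ 2,000 spools

Holding cost per unit per year at price C is H = 0.20·C.
For each price level, check whether its EOQ is feasible; otherwise the best quantity at that price is the breakpoint.
Tier 1 (£83.90): EOQ = 985.9 exceeds tier's upper bound 849, so this tier is dominated.
EOQ at £78.03 = 1022.3 (feasible in tier 2): TC = 67,400×£78.03 + (67,400/1022.3)×121 + (1022.3/2)×0.20×£78.03 = £5,275,176.51.
EOQ at £71.97 = 1064.5 < 2000, so use break Q=2000: TC = 67,400×£71.97 + (67,400/2000.0)×121 + (2000.0/2)×0.20×£71.97 = £4,869,249.70.
Lowest total cost is £4,869,249.70 at Q = 2000.0.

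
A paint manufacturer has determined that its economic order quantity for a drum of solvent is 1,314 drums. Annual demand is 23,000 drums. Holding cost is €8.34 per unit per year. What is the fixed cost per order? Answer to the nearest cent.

S ≈ €313.04

The basic EOQ model gives Q* = √(2DS/H); rearrange for the unknown.
From Q* = √(2DS/H): S = Q*²H / (2D) = 1,314² × 8.34 / (2 × 23,000) = 313.0394.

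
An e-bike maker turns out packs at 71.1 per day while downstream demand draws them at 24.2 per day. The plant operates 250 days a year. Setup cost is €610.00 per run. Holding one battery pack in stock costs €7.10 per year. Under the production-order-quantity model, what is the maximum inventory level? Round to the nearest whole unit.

I_max ≈ 828 packs

Annual demand D = 24.2 × 250 = 6,050.
Production build-up factor (1 − d/p) = 1 − 24.2/71.1 = 0.6596.
Q* = √(2DS / (H(1 − d/p))) = √(2 × 6,050 × 610 / (7.1 × 0.6596)).
= √(7,381,000 / 4.6834) ≈ 1255.385.
Maximum inventory = Q*(1 − d/p) = 1255.385 × 0.6596 ≈ 828.095.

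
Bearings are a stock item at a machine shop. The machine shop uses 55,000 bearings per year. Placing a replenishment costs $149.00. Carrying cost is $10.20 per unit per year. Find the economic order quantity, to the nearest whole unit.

EOQ = √(2DS / H) = √(2 × 55,000 × 149 / 10.2).
= √(16,390,000 / 10.2) = √1,606,862.7451 ≈ 1267.621.

Q* ≈ 1,268 bearings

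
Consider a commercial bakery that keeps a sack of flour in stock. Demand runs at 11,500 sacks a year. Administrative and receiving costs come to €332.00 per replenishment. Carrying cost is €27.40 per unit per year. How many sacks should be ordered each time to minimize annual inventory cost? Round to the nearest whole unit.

EOQ = √(2DS / H) = √(2 × 11,500 × 332 / 27.4).
= √(7,636,000 / 27.4) = √278,686.1314 ≈ 527.907.

Q* ≈ 528 sacks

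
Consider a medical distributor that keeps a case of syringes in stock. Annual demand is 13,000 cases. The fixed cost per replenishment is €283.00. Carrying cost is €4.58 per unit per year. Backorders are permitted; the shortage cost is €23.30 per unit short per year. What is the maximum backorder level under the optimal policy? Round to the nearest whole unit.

S* ≈ 228 cases

With planned backorders, Q* = √(2DS/H) · √((H+B)/B).
√(2DS/H) = √(2 × 13,000 × 283 / 4.58) = 1267.498.
√((H+B)/B) = √((4.58+23.3)/23.3) = 1.0939.
Q* ≈ 1386.486.
S* = Q* · H/(H+B) = 1386.486 × 4.58/27.88 ≈ 227.766.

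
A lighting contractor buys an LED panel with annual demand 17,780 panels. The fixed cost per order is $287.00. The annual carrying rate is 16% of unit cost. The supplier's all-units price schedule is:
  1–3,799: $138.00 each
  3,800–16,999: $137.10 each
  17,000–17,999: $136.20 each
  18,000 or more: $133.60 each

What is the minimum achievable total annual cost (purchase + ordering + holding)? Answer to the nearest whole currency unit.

TC* ≈ $2,468,651

Holding cost per unit per year at price C is H = 0.16·C.
For each price level, check whether its EOQ is feasible; otherwise the best quantity at that price is the breakpoint.
EOQ at $138.00 = 679.9 (feasible in tier 1): TC = 17,780×$138.00 + (17,780/679.9)×287 + (679.9/2)×0.16×$138.00 = $2,468,651.41.
EOQ at $137.10 = 682.1 < 3800, so use break Q=3800: TC = 17,780×$137.10 + (17,780/3800.0)×287 + (3800.0/2)×0.16×$137.10 = $2,480,659.26.
EOQ at $136.20 = 684.3 < 17000, so use break Q=17000: TC = 17,780×$136.20 + (17,780/17000.0)×287 + (17000.0/2)×0.16×$136.20 = $2,607,168.17.
EOQ at $133.60 = 691.0 < 18000, so use break Q=18000: TC = 17,780×$133.60 + (17,780/18000.0)×287 + (18000.0/2)×0.16×$133.60 = $2,568,075.49.
Lowest total cost among the candidates is at Q = 679.9.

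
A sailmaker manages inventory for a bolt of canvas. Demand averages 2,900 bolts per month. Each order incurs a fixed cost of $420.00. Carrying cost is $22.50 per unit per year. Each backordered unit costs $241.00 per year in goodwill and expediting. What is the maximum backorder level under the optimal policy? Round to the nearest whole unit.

Annual demand D = 2,900 × 12 = 34,800.
With planned backorders, Q* = √(2DS/H) · √((H+B)/B).
√(2DS/H) = √(2 × 34,800 × 420 / 22.5) = 1139.825.
√((H+B)/B) = √((22.5+241)/241) = 1.0456.
Q* ≈ 1191.845.
S* = Q* · H/(H+B) = 1191.845 × 22.5/263.5 ≈ 101.770.

S* ≈ 102 bolts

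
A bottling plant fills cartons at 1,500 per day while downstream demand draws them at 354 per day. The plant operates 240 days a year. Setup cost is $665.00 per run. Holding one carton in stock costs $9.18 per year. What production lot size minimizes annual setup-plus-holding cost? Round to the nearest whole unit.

Annual demand D = 354 × 240 = 84,960.
Production build-up factor (1 − d/p) = 1 − 354/1,500 = 0.7640.
Q* = √(2DS / (H(1 − d/p))) = √(2 × 84,960 × 665 / (9.18 × 0.7640)).
= √(112,996,800 / 7.0135) ≈ 4013.886.

Q* ≈ 4,014 cartons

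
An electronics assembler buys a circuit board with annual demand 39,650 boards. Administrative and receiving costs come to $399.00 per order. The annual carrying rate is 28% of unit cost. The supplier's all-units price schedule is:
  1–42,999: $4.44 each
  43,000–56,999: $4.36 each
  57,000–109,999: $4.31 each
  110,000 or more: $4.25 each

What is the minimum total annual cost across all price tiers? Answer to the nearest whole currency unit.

TC* ≈ $182,318

Holding cost per unit per year at price C is H = 0.28·C.
Evaluate total cost at each tier's feasible EOQ or, if the EOQ is below the tier, at the tier's minimum quantity.
EOQ at $4.44 = 5044.9 (feasible in tier 1): TC = 39,650×$4.44 + (39,650/5044.9)×399 + (5044.9/2)×0.28×$4.44 = $182,317.82.
EOQ at $4.36 = 5091.0 < 43000, so use break Q=43000: TC = 39,650×$4.36 + (39,650/43000.0)×399 + (43000.0/2)×0.28×$4.36 = $199,489.12.
EOQ at $4.31 = 5120.4 < 57000, so use break Q=57000: TC = 39,650×$4.31 + (39,650/57000.0)×399 + (57000.0/2)×0.28×$4.31 = $205,562.85.
EOQ at $4.25 = 5156.4 < 110000, so use break Q=110000: TC = 39,650×$4.25 + (39,650/110000.0)×399 + (110000.0/2)×0.28×$4.25 = $234,106.32.
Lowest total cost among the candidates is at Q = 5044.9.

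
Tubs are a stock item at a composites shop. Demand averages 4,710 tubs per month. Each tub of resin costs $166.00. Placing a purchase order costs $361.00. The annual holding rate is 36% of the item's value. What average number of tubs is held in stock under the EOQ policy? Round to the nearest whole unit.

Average inventory ≈ 413 tubs

Annual demand D = 4,710 × 12 = 56,520.
Holding cost H = 0.36 × $166.00 = $59.7600 per unit per year.
EOQ = √(2DS/H) = √(2 × 56,520 × 361 / 59.76) ≈ 826.35.
Average inventory = Q*/2 ≈ 826.35 / 2 = 413.175.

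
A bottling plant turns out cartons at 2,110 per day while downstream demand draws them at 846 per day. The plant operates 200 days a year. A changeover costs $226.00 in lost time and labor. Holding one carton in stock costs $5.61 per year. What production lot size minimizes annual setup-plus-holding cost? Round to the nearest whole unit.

Annual demand D = 846 × 200 = 169,200.
Production build-up factor (1 − d/p) = 1 − 846/2,110 = 0.5991.
Q* = √(2DS / (H(1 − d/p))) = √(2 × 169,200 × 226 / (5.61 × 0.5991)).
= √(76,478,400 / 3.3607) ≈ 4770.409.

Q* ≈ 4,770 cartons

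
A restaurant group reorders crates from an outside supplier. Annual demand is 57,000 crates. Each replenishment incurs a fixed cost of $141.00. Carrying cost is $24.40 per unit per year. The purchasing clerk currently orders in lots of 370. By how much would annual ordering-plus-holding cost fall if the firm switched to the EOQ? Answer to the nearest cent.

Extra cost ≈ $6,431.44 per year

EOQ = √(2DS/H) = √(2 × 57,000 × 141 / 24.4) ≈ 811.65.
Cost at Q* = (D/Q*)S + (Q*/2)H = √(2DSH) ≈ $19,804.18.
Cost at Q = 370: (57,000/370)×141 + (370/2)×24.4 = $21,721.62 + $4,514.00 = $26,235.62.
Excess = $26,235.62 − $19,804.18 = $6,431.44.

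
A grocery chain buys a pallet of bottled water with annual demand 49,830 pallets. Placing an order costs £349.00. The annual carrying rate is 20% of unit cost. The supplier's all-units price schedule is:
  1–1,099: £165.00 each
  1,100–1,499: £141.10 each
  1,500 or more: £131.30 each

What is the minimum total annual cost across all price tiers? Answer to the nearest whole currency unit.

Holding cost per unit per year at price C is H = 0.20·C.
Evaluate total cost at each tier's feasible EOQ or, if the EOQ is below the tier, at the tier's minimum quantity.
EOQ at £165.00 = 1026.6 (feasible in tier 1): TC = 49,830×£165.00 + (49,830/1026.6)×349 + (1026.6/2)×0.20×£165.00 = £8,255,828.96.
EOQ at £141.10 = 1110.2 (feasible in tier 2): TC = 49,830×£141.10 + (49,830/1110.2)×349 + (1110.2/2)×0.20×£141.10 = £7,062,342.37.
EOQ at £131.30 = 1150.9 < 1500, so use break Q=1500: TC = 49,830×£131.30 + (49,830/1500.0)×349 + (1500.0/2)×0.20×£131.30 = £6,573,967.78.
Lowest total cost among the candidates is at Q = 1500.0.

TC* ≈ £6,573,968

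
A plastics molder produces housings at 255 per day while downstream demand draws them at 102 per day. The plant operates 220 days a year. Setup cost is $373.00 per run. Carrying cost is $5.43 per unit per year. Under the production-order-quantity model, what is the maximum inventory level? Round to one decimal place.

Annual demand D = 102 × 220 = 22,440.
Production build-up factor (1 − d/p) = 1 − 102/255 = 0.6000.
Q* = √(2DS / (H(1 − d/p))) = √(2 × 22,440 × 373 / (5.43 × 0.6000)).
= √(16,740,240 / 3.258) ≈ 2266.759.
Maximum inventory = Q*(1 − d/p) = 2266.759 × 0.6000 ≈ 1360.055.

I_max ≈ 1,360.1 housings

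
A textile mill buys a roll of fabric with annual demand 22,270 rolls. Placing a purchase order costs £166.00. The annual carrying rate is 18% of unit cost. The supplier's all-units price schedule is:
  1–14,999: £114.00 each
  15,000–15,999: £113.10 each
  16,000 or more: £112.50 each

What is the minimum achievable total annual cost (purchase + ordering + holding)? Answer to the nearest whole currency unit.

TC* ≈ £2,551,097

Holding cost per unit per year at price C is H = 0.18·C.
For each price level, check whether its EOQ is feasible; otherwise the best quantity at that price is the breakpoint.
EOQ at £114.00 = 600.3 (feasible in tier 1): TC = 22,270×£114.00 + (22,270/600.3)×166 + (600.3/2)×0.18×£114.00 = £2,551,097.37.
EOQ at £113.10 = 602.6 < 15000, so use break Q=15000: TC = 22,270×£113.10 + (22,270/15000.0)×166 + (15000.0/2)×0.18×£113.10 = £2,671,668.45.
EOQ at £112.50 = 604.2 < 16000, so use break Q=16000: TC = 22,270×£112.50 + (22,270/16000.0)×166 + (16000.0/2)×0.18×£112.50 = £2,667,606.05.
Lowest total cost among the candidates is at Q = 600.3.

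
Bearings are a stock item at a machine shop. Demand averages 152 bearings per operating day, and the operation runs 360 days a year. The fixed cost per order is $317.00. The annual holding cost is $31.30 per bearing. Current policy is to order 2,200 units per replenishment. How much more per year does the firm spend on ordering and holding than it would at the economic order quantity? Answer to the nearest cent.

Annual demand D = 152 × 360 = 54,720.
EOQ = √(2DS/H) = √(2 × 54,720 × 317 / 31.3) ≈ 1052.80.
Cost at Q* = (D/Q*)S + (Q*/2)H = √(2DSH) ≈ $32,952.61.
Cost at Q = 2,200: (54,720/2,200)×317 + (2,200/2)×31.3 = $7,884.65 + $34,430.00 = $42,314.65.
Excess = $42,314.65 − $32,952.61 = $9,362.04.

Extra cost ≈ $9,362.04 per year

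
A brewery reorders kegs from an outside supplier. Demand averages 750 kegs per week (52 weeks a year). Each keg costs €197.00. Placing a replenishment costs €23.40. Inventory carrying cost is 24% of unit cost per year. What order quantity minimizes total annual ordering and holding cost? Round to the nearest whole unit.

Q* ≈ 196 kegs

Annual demand D = 750 × 52 = 39,000.
Holding cost H = 0.24 × €197.00 = €47.2800 per unit per year.
EOQ = √(2DS / H) = √(2 × 39,000 × 23.4 / 47.28).
= √(1,825,200 / 47.28) = √38,604.0609 ≈ 196.479.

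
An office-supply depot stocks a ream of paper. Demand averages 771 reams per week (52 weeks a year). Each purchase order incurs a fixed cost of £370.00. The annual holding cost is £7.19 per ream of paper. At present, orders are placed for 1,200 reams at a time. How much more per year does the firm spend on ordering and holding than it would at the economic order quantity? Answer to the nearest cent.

Extra cost ≈ £2,070.44 per year

Annual demand D = 771 × 52 = 40,092.
EOQ = √(2DS/H) = √(2 × 40,092 × 370 / 7.19) ≈ 2031.33.
Cost at Q* = (D/Q*)S + (Q*/2)H = √(2DSH) ≈ £14,605.26.
Cost at Q = 1,200: (40,092/1,200)×370 + (1,200/2)×7.19 = £12,361.70 + £4,314.00 = £16,675.70.
Excess = £16,675.70 − £14,605.26 = £2,070.44.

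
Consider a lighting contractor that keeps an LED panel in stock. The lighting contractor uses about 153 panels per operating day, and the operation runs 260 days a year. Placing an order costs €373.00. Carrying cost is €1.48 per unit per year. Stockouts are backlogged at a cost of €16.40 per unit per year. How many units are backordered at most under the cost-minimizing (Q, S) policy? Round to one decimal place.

S* ≈ 387.0 panels

Annual demand D = 153 × 260 = 39,780.
With planned backorders, Q* = √(2DS/H) · √((H+B)/B).
√(2DS/H) = √(2 × 39,780 × 373 / 1.48) = 4477.864.
√((H+B)/B) = √((1.48+16.4)/16.4) = 1.0441.
Q* ≈ 4675.551.
S* = Q* · H/(H+B) = 4675.551 × 1.48/17.88 ≈ 387.014.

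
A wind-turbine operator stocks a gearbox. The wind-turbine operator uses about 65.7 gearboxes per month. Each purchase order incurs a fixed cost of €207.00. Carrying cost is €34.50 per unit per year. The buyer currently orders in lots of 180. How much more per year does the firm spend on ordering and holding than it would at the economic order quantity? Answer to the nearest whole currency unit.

Annual demand D = 65.7 × 12 = 788.4.
EOQ = √(2DS/H) = √(2 × 788.4 × 207 / 34.5) ≈ 97.27.
Cost at Q* = (D/Q*)S + (Q*/2)H = √(2DSH) ≈ €3,355.70.
Cost at Q = 180: (788.4/180)×207 + (180/2)×34.5 = €906.66 + €3,105.00 = €4,011.66.
Excess = €4,011.66 − €3,355.70 = €655.96.

Extra cost ≈ €656 per year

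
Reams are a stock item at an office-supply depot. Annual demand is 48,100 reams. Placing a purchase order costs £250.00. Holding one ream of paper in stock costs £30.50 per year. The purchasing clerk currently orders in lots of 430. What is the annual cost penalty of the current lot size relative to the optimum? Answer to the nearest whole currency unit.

Extra cost ≈ £7,439 per year

EOQ = √(2DS/H) = √(2 × 48,100 × 250 / 30.5) ≈ 887.99.
Cost at Q* = (D/Q*)S + (Q*/2)H = √(2DSH) ≈ £27,083.67.
Cost at Q = 430: (48,100/430)×250 + (430/2)×30.5 = £27,965.12 + £6,557.50 = £34,522.62.
Excess = £34,522.62 − £27,083.67 = £7,438.95.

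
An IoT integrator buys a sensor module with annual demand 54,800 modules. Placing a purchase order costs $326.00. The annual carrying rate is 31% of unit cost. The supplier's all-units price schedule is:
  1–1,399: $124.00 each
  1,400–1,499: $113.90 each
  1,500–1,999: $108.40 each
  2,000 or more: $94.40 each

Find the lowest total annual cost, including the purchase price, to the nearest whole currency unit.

TC* ≈ $5,211,316

Holding cost per unit per year at price C is H = 0.31·C.
Candidates are each tier's EOQ (if it falls in that tier) and each price-break quantity.
EOQ at $124.00 = 964.1 (feasible in tier 1): TC = 54,800×$124.00 + (54,800/964.1)×326 + (964.1/2)×0.31×$124.00 = $6,832,260.03.
EOQ at $113.90 = 1005.9 < 1400, so use break Q=1400: TC = 54,800×$113.90 + (54,800/1400.0)×326 + (1400.0/2)×0.31×$113.90 = $6,279,196.87.
EOQ at $108.40 = 1031.1 < 1500, so use break Q=1500: TC = 54,800×$108.40 + (54,800/1500.0)×326 + (1500.0/2)×0.31×$108.40 = $5,977,432.87.
EOQ at $94.40 = 1105.0 < 2000, so use break Q=2000: TC = 54,800×$94.40 + (54,800/2000.0)×326 + (2000.0/2)×0.31×$94.40 = $5,211,316.40.
Lowest total cost among the candidates is at Q = 2000.0.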